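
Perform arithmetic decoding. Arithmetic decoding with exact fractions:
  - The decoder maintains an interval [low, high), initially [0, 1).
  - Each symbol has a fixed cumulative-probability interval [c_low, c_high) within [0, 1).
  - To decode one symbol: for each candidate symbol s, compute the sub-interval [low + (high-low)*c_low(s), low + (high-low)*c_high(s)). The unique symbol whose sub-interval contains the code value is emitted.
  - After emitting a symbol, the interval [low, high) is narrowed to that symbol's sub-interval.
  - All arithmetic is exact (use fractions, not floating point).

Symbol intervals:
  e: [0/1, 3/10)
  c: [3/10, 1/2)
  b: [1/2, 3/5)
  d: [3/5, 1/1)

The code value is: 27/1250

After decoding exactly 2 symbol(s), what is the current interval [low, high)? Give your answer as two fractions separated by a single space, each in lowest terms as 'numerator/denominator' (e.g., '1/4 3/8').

Step 1: interval [0/1, 1/1), width = 1/1 - 0/1 = 1/1
  'e': [0/1 + 1/1*0/1, 0/1 + 1/1*3/10) = [0/1, 3/10) <- contains code 27/1250
  'c': [0/1 + 1/1*3/10, 0/1 + 1/1*1/2) = [3/10, 1/2)
  'b': [0/1 + 1/1*1/2, 0/1 + 1/1*3/5) = [1/2, 3/5)
  'd': [0/1 + 1/1*3/5, 0/1 + 1/1*1/1) = [3/5, 1/1)
  emit 'e', narrow to [0/1, 3/10)
Step 2: interval [0/1, 3/10), width = 3/10 - 0/1 = 3/10
  'e': [0/1 + 3/10*0/1, 0/1 + 3/10*3/10) = [0/1, 9/100) <- contains code 27/1250
  'c': [0/1 + 3/10*3/10, 0/1 + 3/10*1/2) = [9/100, 3/20)
  'b': [0/1 + 3/10*1/2, 0/1 + 3/10*3/5) = [3/20, 9/50)
  'd': [0/1 + 3/10*3/5, 0/1 + 3/10*1/1) = [9/50, 3/10)
  emit 'e', narrow to [0/1, 9/100)

Answer: 0/1 9/100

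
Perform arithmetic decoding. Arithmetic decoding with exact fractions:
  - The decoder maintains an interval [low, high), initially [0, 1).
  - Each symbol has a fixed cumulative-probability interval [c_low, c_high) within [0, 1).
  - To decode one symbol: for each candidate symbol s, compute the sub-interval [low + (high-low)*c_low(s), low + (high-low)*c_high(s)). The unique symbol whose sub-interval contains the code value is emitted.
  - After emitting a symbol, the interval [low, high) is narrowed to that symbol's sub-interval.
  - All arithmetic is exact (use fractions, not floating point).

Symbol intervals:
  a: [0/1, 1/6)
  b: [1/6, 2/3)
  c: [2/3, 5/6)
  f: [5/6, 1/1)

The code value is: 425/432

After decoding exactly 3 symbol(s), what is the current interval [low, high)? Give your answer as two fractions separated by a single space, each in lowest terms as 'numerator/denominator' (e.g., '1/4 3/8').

Step 1: interval [0/1, 1/1), width = 1/1 - 0/1 = 1/1
  'a': [0/1 + 1/1*0/1, 0/1 + 1/1*1/6) = [0/1, 1/6)
  'b': [0/1 + 1/1*1/6, 0/1 + 1/1*2/3) = [1/6, 2/3)
  'c': [0/1 + 1/1*2/3, 0/1 + 1/1*5/6) = [2/3, 5/6)
  'f': [0/1 + 1/1*5/6, 0/1 + 1/1*1/1) = [5/6, 1/1) <- contains code 425/432
  emit 'f', narrow to [5/6, 1/1)
Step 2: interval [5/6, 1/1), width = 1/1 - 5/6 = 1/6
  'a': [5/6 + 1/6*0/1, 5/6 + 1/6*1/6) = [5/6, 31/36)
  'b': [5/6 + 1/6*1/6, 5/6 + 1/6*2/3) = [31/36, 17/18)
  'c': [5/6 + 1/6*2/3, 5/6 + 1/6*5/6) = [17/18, 35/36)
  'f': [5/6 + 1/6*5/6, 5/6 + 1/6*1/1) = [35/36, 1/1) <- contains code 425/432
  emit 'f', narrow to [35/36, 1/1)
Step 3: interval [35/36, 1/1), width = 1/1 - 35/36 = 1/36
  'a': [35/36 + 1/36*0/1, 35/36 + 1/36*1/6) = [35/36, 211/216)
  'b': [35/36 + 1/36*1/6, 35/36 + 1/36*2/3) = [211/216, 107/108) <- contains code 425/432
  'c': [35/36 + 1/36*2/3, 35/36 + 1/36*5/6) = [107/108, 215/216)
  'f': [35/36 + 1/36*5/6, 35/36 + 1/36*1/1) = [215/216, 1/1)
  emit 'b', narrow to [211/216, 107/108)

Answer: 211/216 107/108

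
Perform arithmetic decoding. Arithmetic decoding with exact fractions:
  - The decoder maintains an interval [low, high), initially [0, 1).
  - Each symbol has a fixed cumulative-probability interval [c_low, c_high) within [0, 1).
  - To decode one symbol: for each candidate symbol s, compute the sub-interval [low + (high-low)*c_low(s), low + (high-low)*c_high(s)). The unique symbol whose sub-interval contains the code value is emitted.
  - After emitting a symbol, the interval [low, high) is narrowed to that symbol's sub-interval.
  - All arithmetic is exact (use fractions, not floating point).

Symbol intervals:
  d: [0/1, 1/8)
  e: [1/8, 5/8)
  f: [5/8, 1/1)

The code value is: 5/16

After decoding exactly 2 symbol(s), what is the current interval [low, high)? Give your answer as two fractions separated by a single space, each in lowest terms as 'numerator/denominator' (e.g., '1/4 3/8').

Answer: 3/16 7/16

Derivation:
Step 1: interval [0/1, 1/1), width = 1/1 - 0/1 = 1/1
  'd': [0/1 + 1/1*0/1, 0/1 + 1/1*1/8) = [0/1, 1/8)
  'e': [0/1 + 1/1*1/8, 0/1 + 1/1*5/8) = [1/8, 5/8) <- contains code 5/16
  'f': [0/1 + 1/1*5/8, 0/1 + 1/1*1/1) = [5/8, 1/1)
  emit 'e', narrow to [1/8, 5/8)
Step 2: interval [1/8, 5/8), width = 5/8 - 1/8 = 1/2
  'd': [1/8 + 1/2*0/1, 1/8 + 1/2*1/8) = [1/8, 3/16)
  'e': [1/8 + 1/2*1/8, 1/8 + 1/2*5/8) = [3/16, 7/16) <- contains code 5/16
  'f': [1/8 + 1/2*5/8, 1/8 + 1/2*1/1) = [7/16, 5/8)
  emit 'e', narrow to [3/16, 7/16)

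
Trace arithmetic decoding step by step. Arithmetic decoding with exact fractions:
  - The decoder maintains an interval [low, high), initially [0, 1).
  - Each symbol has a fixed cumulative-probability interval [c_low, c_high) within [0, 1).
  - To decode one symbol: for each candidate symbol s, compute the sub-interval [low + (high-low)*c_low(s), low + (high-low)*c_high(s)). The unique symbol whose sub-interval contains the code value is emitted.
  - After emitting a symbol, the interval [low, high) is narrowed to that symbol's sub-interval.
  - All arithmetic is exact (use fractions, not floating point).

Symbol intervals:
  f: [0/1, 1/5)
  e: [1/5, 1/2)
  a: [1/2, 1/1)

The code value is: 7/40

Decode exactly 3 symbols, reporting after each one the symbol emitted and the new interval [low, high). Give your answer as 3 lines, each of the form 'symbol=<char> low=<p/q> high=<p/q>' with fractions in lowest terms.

Step 1: interval [0/1, 1/1), width = 1/1 - 0/1 = 1/1
  'f': [0/1 + 1/1*0/1, 0/1 + 1/1*1/5) = [0/1, 1/5) <- contains code 7/40
  'e': [0/1 + 1/1*1/5, 0/1 + 1/1*1/2) = [1/5, 1/2)
  'a': [0/1 + 1/1*1/2, 0/1 + 1/1*1/1) = [1/2, 1/1)
  emit 'f', narrow to [0/1, 1/5)
Step 2: interval [0/1, 1/5), width = 1/5 - 0/1 = 1/5
  'f': [0/1 + 1/5*0/1, 0/1 + 1/5*1/5) = [0/1, 1/25)
  'e': [0/1 + 1/5*1/5, 0/1 + 1/5*1/2) = [1/25, 1/10)
  'a': [0/1 + 1/5*1/2, 0/1 + 1/5*1/1) = [1/10, 1/5) <- contains code 7/40
  emit 'a', narrow to [1/10, 1/5)
Step 3: interval [1/10, 1/5), width = 1/5 - 1/10 = 1/10
  'f': [1/10 + 1/10*0/1, 1/10 + 1/10*1/5) = [1/10, 3/25)
  'e': [1/10 + 1/10*1/5, 1/10 + 1/10*1/2) = [3/25, 3/20)
  'a': [1/10 + 1/10*1/2, 1/10 + 1/10*1/1) = [3/20, 1/5) <- contains code 7/40
  emit 'a', narrow to [3/20, 1/5)

Answer: symbol=f low=0/1 high=1/5
symbol=a low=1/10 high=1/5
symbol=a low=3/20 high=1/5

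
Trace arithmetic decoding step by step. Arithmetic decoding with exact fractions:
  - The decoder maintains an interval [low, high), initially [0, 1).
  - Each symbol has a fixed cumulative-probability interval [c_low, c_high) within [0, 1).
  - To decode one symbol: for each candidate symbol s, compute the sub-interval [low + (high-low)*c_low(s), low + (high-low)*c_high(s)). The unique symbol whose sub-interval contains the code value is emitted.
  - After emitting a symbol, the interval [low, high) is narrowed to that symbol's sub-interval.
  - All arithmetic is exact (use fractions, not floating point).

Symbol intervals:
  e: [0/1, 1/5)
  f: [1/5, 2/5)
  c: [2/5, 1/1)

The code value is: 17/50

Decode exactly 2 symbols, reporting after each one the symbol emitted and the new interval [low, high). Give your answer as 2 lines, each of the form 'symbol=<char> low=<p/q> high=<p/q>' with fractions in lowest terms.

Answer: symbol=f low=1/5 high=2/5
symbol=c low=7/25 high=2/5

Derivation:
Step 1: interval [0/1, 1/1), width = 1/1 - 0/1 = 1/1
  'e': [0/1 + 1/1*0/1, 0/1 + 1/1*1/5) = [0/1, 1/5)
  'f': [0/1 + 1/1*1/5, 0/1 + 1/1*2/5) = [1/5, 2/5) <- contains code 17/50
  'c': [0/1 + 1/1*2/5, 0/1 + 1/1*1/1) = [2/5, 1/1)
  emit 'f', narrow to [1/5, 2/5)
Step 2: interval [1/5, 2/5), width = 2/5 - 1/5 = 1/5
  'e': [1/5 + 1/5*0/1, 1/5 + 1/5*1/5) = [1/5, 6/25)
  'f': [1/5 + 1/5*1/5, 1/5 + 1/5*2/5) = [6/25, 7/25)
  'c': [1/5 + 1/5*2/5, 1/5 + 1/5*1/1) = [7/25, 2/5) <- contains code 17/50
  emit 'c', narrow to [7/25, 2/5)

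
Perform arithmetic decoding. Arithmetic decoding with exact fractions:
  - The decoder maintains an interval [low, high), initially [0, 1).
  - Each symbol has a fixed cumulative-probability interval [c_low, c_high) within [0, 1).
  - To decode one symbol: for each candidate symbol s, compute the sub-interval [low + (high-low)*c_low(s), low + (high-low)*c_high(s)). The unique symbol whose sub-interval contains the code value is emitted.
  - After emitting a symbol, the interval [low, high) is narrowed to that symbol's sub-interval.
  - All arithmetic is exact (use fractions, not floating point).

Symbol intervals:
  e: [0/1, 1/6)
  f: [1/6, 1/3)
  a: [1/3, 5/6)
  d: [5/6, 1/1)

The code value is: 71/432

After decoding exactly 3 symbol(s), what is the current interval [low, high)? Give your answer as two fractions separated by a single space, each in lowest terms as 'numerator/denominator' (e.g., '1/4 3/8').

Step 1: interval [0/1, 1/1), width = 1/1 - 0/1 = 1/1
  'e': [0/1 + 1/1*0/1, 0/1 + 1/1*1/6) = [0/1, 1/6) <- contains code 71/432
  'f': [0/1 + 1/1*1/6, 0/1 + 1/1*1/3) = [1/6, 1/3)
  'a': [0/1 + 1/1*1/3, 0/1 + 1/1*5/6) = [1/3, 5/6)
  'd': [0/1 + 1/1*5/6, 0/1 + 1/1*1/1) = [5/6, 1/1)
  emit 'e', narrow to [0/1, 1/6)
Step 2: interval [0/1, 1/6), width = 1/6 - 0/1 = 1/6
  'e': [0/1 + 1/6*0/1, 0/1 + 1/6*1/6) = [0/1, 1/36)
  'f': [0/1 + 1/6*1/6, 0/1 + 1/6*1/3) = [1/36, 1/18)
  'a': [0/1 + 1/6*1/3, 0/1 + 1/6*5/6) = [1/18, 5/36)
  'd': [0/1 + 1/6*5/6, 0/1 + 1/6*1/1) = [5/36, 1/6) <- contains code 71/432
  emit 'd', narrow to [5/36, 1/6)
Step 3: interval [5/36, 1/6), width = 1/6 - 5/36 = 1/36
  'e': [5/36 + 1/36*0/1, 5/36 + 1/36*1/6) = [5/36, 31/216)
  'f': [5/36 + 1/36*1/6, 5/36 + 1/36*1/3) = [31/216, 4/27)
  'a': [5/36 + 1/36*1/3, 5/36 + 1/36*5/6) = [4/27, 35/216)
  'd': [5/36 + 1/36*5/6, 5/36 + 1/36*1/1) = [35/216, 1/6) <- contains code 71/432
  emit 'd', narrow to [35/216, 1/6)

Answer: 35/216 1/6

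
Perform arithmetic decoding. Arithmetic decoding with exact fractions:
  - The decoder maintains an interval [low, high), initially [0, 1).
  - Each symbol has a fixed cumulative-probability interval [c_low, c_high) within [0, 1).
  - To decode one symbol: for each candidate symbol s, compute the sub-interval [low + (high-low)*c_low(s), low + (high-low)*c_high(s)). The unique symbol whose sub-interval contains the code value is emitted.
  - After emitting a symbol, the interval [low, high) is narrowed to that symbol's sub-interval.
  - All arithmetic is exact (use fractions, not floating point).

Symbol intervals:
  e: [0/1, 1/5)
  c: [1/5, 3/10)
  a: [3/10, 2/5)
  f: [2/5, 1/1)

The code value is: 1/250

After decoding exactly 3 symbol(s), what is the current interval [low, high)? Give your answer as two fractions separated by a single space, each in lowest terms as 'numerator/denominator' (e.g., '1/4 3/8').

Answer: 0/1 1/125

Derivation:
Step 1: interval [0/1, 1/1), width = 1/1 - 0/1 = 1/1
  'e': [0/1 + 1/1*0/1, 0/1 + 1/1*1/5) = [0/1, 1/5) <- contains code 1/250
  'c': [0/1 + 1/1*1/5, 0/1 + 1/1*3/10) = [1/5, 3/10)
  'a': [0/1 + 1/1*3/10, 0/1 + 1/1*2/5) = [3/10, 2/5)
  'f': [0/1 + 1/1*2/5, 0/1 + 1/1*1/1) = [2/5, 1/1)
  emit 'e', narrow to [0/1, 1/5)
Step 2: interval [0/1, 1/5), width = 1/5 - 0/1 = 1/5
  'e': [0/1 + 1/5*0/1, 0/1 + 1/5*1/5) = [0/1, 1/25) <- contains code 1/250
  'c': [0/1 + 1/5*1/5, 0/1 + 1/5*3/10) = [1/25, 3/50)
  'a': [0/1 + 1/5*3/10, 0/1 + 1/5*2/5) = [3/50, 2/25)
  'f': [0/1 + 1/5*2/5, 0/1 + 1/5*1/1) = [2/25, 1/5)
  emit 'e', narrow to [0/1, 1/25)
Step 3: interval [0/1, 1/25), width = 1/25 - 0/1 = 1/25
  'e': [0/1 + 1/25*0/1, 0/1 + 1/25*1/5) = [0/1, 1/125) <- contains code 1/250
  'c': [0/1 + 1/25*1/5, 0/1 + 1/25*3/10) = [1/125, 3/250)
  'a': [0/1 + 1/25*3/10, 0/1 + 1/25*2/5) = [3/250, 2/125)
  'f': [0/1 + 1/25*2/5, 0/1 + 1/25*1/1) = [2/125, 1/25)
  emit 'e', narrow to [0/1, 1/125)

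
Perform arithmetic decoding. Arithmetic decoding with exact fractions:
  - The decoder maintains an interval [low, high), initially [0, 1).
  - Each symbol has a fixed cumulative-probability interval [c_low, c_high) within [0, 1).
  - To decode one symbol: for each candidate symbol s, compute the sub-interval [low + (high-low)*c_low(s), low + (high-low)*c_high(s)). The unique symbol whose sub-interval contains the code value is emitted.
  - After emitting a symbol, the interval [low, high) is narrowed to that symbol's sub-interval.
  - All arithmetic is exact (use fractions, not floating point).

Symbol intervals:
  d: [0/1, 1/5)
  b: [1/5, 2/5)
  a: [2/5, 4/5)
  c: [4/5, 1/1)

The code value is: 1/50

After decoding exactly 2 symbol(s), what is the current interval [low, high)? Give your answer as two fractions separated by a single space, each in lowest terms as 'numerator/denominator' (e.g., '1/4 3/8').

Step 1: interval [0/1, 1/1), width = 1/1 - 0/1 = 1/1
  'd': [0/1 + 1/1*0/1, 0/1 + 1/1*1/5) = [0/1, 1/5) <- contains code 1/50
  'b': [0/1 + 1/1*1/5, 0/1 + 1/1*2/5) = [1/5, 2/5)
  'a': [0/1 + 1/1*2/5, 0/1 + 1/1*4/5) = [2/5, 4/5)
  'c': [0/1 + 1/1*4/5, 0/1 + 1/1*1/1) = [4/5, 1/1)
  emit 'd', narrow to [0/1, 1/5)
Step 2: interval [0/1, 1/5), width = 1/5 - 0/1 = 1/5
  'd': [0/1 + 1/5*0/1, 0/1 + 1/5*1/5) = [0/1, 1/25) <- contains code 1/50
  'b': [0/1 + 1/5*1/5, 0/1 + 1/5*2/5) = [1/25, 2/25)
  'a': [0/1 + 1/5*2/5, 0/1 + 1/5*4/5) = [2/25, 4/25)
  'c': [0/1 + 1/5*4/5, 0/1 + 1/5*1/1) = [4/25, 1/5)
  emit 'd', narrow to [0/1, 1/25)

Answer: 0/1 1/25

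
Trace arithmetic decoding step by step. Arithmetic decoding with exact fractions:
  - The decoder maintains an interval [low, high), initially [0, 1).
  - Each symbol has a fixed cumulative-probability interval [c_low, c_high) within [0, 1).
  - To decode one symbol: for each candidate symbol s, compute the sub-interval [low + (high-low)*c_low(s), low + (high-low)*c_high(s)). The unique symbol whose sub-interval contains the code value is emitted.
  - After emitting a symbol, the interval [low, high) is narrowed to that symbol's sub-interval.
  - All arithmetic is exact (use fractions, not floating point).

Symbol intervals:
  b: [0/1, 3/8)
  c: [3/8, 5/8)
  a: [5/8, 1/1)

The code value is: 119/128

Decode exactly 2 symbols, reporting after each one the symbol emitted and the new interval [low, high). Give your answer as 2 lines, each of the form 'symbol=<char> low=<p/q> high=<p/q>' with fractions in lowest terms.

Answer: symbol=a low=5/8 high=1/1
symbol=a low=55/64 high=1/1

Derivation:
Step 1: interval [0/1, 1/1), width = 1/1 - 0/1 = 1/1
  'b': [0/1 + 1/1*0/1, 0/1 + 1/1*3/8) = [0/1, 3/8)
  'c': [0/1 + 1/1*3/8, 0/1 + 1/1*5/8) = [3/8, 5/8)
  'a': [0/1 + 1/1*5/8, 0/1 + 1/1*1/1) = [5/8, 1/1) <- contains code 119/128
  emit 'a', narrow to [5/8, 1/1)
Step 2: interval [5/8, 1/1), width = 1/1 - 5/8 = 3/8
  'b': [5/8 + 3/8*0/1, 5/8 + 3/8*3/8) = [5/8, 49/64)
  'c': [5/8 + 3/8*3/8, 5/8 + 3/8*5/8) = [49/64, 55/64)
  'a': [5/8 + 3/8*5/8, 5/8 + 3/8*1/1) = [55/64, 1/1) <- contains code 119/128
  emit 'a', narrow to [55/64, 1/1)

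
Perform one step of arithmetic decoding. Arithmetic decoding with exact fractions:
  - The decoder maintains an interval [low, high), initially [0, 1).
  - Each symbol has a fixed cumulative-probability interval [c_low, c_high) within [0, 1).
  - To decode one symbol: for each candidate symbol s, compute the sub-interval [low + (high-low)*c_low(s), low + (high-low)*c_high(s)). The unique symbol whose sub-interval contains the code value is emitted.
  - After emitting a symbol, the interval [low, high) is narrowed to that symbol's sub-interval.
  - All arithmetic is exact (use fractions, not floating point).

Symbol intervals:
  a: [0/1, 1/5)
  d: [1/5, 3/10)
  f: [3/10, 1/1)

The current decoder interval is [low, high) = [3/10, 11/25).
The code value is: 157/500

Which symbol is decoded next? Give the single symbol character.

Answer: a

Derivation:
Interval width = high − low = 11/25 − 3/10 = 7/50
Scaled code = (code − low) / width = (157/500 − 3/10) / 7/50 = 1/10
  a: [0/1, 1/5) ← scaled code falls here ✓
  d: [1/5, 3/10) 
  f: [3/10, 1/1) 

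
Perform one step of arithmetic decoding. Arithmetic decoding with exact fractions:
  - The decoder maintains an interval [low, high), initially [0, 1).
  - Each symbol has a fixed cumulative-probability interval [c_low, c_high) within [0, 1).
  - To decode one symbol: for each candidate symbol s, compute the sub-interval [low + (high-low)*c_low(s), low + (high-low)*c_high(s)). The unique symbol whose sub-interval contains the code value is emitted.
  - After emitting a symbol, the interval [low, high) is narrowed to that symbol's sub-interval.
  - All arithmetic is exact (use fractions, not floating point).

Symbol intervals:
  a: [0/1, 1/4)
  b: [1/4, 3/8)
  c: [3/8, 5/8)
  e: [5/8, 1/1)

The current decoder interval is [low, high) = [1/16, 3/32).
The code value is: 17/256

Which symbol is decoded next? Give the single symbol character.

Answer: a

Derivation:
Interval width = high − low = 3/32 − 1/16 = 1/32
Scaled code = (code − low) / width = (17/256 − 1/16) / 1/32 = 1/8
  a: [0/1, 1/4) ← scaled code falls here ✓
  b: [1/4, 3/8) 
  c: [3/8, 5/8) 
  e: [5/8, 1/1) 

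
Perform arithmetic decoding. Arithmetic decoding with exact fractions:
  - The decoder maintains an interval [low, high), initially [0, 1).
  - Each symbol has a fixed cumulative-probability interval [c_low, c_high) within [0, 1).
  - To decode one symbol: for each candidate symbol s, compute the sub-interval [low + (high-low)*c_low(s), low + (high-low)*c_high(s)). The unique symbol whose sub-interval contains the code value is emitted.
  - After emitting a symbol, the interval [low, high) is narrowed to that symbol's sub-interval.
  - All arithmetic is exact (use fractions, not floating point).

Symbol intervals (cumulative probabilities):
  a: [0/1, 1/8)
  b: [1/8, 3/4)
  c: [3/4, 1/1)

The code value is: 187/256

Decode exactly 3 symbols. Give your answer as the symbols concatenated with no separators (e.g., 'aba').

Step 1: interval [0/1, 1/1), width = 1/1 - 0/1 = 1/1
  'a': [0/1 + 1/1*0/1, 0/1 + 1/1*1/8) = [0/1, 1/8)
  'b': [0/1 + 1/1*1/8, 0/1 + 1/1*3/4) = [1/8, 3/4) <- contains code 187/256
  'c': [0/1 + 1/1*3/4, 0/1 + 1/1*1/1) = [3/4, 1/1)
  emit 'b', narrow to [1/8, 3/4)
Step 2: interval [1/8, 3/4), width = 3/4 - 1/8 = 5/8
  'a': [1/8 + 5/8*0/1, 1/8 + 5/8*1/8) = [1/8, 13/64)
  'b': [1/8 + 5/8*1/8, 1/8 + 5/8*3/4) = [13/64, 19/32)
  'c': [1/8 + 5/8*3/4, 1/8 + 5/8*1/1) = [19/32, 3/4) <- contains code 187/256
  emit 'c', narrow to [19/32, 3/4)
Step 3: interval [19/32, 3/4), width = 3/4 - 19/32 = 5/32
  'a': [19/32 + 5/32*0/1, 19/32 + 5/32*1/8) = [19/32, 157/256)
  'b': [19/32 + 5/32*1/8, 19/32 + 5/32*3/4) = [157/256, 91/128)
  'c': [19/32 + 5/32*3/4, 19/32 + 5/32*1/1) = [91/128, 3/4) <- contains code 187/256
  emit 'c', narrow to [91/128, 3/4)

Answer: bcc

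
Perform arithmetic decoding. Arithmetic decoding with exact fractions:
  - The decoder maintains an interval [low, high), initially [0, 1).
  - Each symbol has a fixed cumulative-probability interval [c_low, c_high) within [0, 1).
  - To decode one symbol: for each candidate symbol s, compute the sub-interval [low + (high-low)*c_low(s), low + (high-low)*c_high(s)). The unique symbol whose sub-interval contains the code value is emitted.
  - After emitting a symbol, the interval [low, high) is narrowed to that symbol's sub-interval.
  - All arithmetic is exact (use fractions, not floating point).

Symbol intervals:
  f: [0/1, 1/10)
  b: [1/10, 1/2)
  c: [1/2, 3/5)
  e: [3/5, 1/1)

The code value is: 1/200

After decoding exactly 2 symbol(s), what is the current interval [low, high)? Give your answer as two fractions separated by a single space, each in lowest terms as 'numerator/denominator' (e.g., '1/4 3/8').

Answer: 0/1 1/100

Derivation:
Step 1: interval [0/1, 1/1), width = 1/1 - 0/1 = 1/1
  'f': [0/1 + 1/1*0/1, 0/1 + 1/1*1/10) = [0/1, 1/10) <- contains code 1/200
  'b': [0/1 + 1/1*1/10, 0/1 + 1/1*1/2) = [1/10, 1/2)
  'c': [0/1 + 1/1*1/2, 0/1 + 1/1*3/5) = [1/2, 3/5)
  'e': [0/1 + 1/1*3/5, 0/1 + 1/1*1/1) = [3/5, 1/1)
  emit 'f', narrow to [0/1, 1/10)
Step 2: interval [0/1, 1/10), width = 1/10 - 0/1 = 1/10
  'f': [0/1 + 1/10*0/1, 0/1 + 1/10*1/10) = [0/1, 1/100) <- contains code 1/200
  'b': [0/1 + 1/10*1/10, 0/1 + 1/10*1/2) = [1/100, 1/20)
  'c': [0/1 + 1/10*1/2, 0/1 + 1/10*3/5) = [1/20, 3/50)
  'e': [0/1 + 1/10*3/5, 0/1 + 1/10*1/1) = [3/50, 1/10)
  emit 'f', narrow to [0/1, 1/100)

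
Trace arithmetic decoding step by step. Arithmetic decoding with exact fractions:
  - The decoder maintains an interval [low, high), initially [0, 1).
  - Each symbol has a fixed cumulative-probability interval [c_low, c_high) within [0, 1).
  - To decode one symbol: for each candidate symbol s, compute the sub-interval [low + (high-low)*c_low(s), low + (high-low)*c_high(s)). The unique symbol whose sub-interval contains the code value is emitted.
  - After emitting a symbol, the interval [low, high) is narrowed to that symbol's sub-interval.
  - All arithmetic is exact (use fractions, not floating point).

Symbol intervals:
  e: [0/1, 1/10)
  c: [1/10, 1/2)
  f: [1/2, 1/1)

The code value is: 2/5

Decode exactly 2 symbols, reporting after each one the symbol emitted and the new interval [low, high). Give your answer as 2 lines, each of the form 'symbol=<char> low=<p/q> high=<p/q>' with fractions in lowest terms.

Step 1: interval [0/1, 1/1), width = 1/1 - 0/1 = 1/1
  'e': [0/1 + 1/1*0/1, 0/1 + 1/1*1/10) = [0/1, 1/10)
  'c': [0/1 + 1/1*1/10, 0/1 + 1/1*1/2) = [1/10, 1/2) <- contains code 2/5
  'f': [0/1 + 1/1*1/2, 0/1 + 1/1*1/1) = [1/2, 1/1)
  emit 'c', narrow to [1/10, 1/2)
Step 2: interval [1/10, 1/2), width = 1/2 - 1/10 = 2/5
  'e': [1/10 + 2/5*0/1, 1/10 + 2/5*1/10) = [1/10, 7/50)
  'c': [1/10 + 2/5*1/10, 1/10 + 2/5*1/2) = [7/50, 3/10)
  'f': [1/10 + 2/5*1/2, 1/10 + 2/5*1/1) = [3/10, 1/2) <- contains code 2/5
  emit 'f', narrow to [3/10, 1/2)

Answer: symbol=c low=1/10 high=1/2
symbol=f low=3/10 high=1/2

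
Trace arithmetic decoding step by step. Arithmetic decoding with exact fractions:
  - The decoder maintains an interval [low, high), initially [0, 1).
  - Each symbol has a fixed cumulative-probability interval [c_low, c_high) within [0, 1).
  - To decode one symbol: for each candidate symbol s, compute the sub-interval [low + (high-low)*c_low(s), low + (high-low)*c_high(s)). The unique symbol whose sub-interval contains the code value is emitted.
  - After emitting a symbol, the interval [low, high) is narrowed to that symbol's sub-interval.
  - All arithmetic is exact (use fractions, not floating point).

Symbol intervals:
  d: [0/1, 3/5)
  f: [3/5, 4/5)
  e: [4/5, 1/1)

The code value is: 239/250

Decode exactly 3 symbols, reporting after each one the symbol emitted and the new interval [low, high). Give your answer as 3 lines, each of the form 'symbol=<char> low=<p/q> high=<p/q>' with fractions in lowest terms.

Answer: symbol=e low=4/5 high=1/1
symbol=f low=23/25 high=24/25
symbol=e low=119/125 high=24/25

Derivation:
Step 1: interval [0/1, 1/1), width = 1/1 - 0/1 = 1/1
  'd': [0/1 + 1/1*0/1, 0/1 + 1/1*3/5) = [0/1, 3/5)
  'f': [0/1 + 1/1*3/5, 0/1 + 1/1*4/5) = [3/5, 4/5)
  'e': [0/1 + 1/1*4/5, 0/1 + 1/1*1/1) = [4/5, 1/1) <- contains code 239/250
  emit 'e', narrow to [4/5, 1/1)
Step 2: interval [4/5, 1/1), width = 1/1 - 4/5 = 1/5
  'd': [4/5 + 1/5*0/1, 4/5 + 1/5*3/5) = [4/5, 23/25)
  'f': [4/5 + 1/5*3/5, 4/5 + 1/5*4/5) = [23/25, 24/25) <- contains code 239/250
  'e': [4/5 + 1/5*4/5, 4/5 + 1/5*1/1) = [24/25, 1/1)
  emit 'f', narrow to [23/25, 24/25)
Step 3: interval [23/25, 24/25), width = 24/25 - 23/25 = 1/25
  'd': [23/25 + 1/25*0/1, 23/25 + 1/25*3/5) = [23/25, 118/125)
  'f': [23/25 + 1/25*3/5, 23/25 + 1/25*4/5) = [118/125, 119/125)
  'e': [23/25 + 1/25*4/5, 23/25 + 1/25*1/1) = [119/125, 24/25) <- contains code 239/250
  emit 'e', narrow to [119/125, 24/25)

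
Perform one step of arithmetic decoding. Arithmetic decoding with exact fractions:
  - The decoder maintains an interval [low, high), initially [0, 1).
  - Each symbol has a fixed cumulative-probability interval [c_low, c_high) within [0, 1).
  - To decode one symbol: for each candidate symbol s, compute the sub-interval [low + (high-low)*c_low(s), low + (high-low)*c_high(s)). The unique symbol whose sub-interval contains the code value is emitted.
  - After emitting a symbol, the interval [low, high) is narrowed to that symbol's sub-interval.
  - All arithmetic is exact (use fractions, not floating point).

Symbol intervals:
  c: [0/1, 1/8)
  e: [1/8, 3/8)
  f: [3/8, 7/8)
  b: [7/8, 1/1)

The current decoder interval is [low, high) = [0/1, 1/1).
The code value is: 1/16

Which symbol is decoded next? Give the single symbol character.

Interval width = high − low = 1/1 − 0/1 = 1/1
Scaled code = (code − low) / width = (1/16 − 0/1) / 1/1 = 1/16
  c: [0/1, 1/8) ← scaled code falls here ✓
  e: [1/8, 3/8) 
  f: [3/8, 7/8) 
  b: [7/8, 1/1) 

Answer: c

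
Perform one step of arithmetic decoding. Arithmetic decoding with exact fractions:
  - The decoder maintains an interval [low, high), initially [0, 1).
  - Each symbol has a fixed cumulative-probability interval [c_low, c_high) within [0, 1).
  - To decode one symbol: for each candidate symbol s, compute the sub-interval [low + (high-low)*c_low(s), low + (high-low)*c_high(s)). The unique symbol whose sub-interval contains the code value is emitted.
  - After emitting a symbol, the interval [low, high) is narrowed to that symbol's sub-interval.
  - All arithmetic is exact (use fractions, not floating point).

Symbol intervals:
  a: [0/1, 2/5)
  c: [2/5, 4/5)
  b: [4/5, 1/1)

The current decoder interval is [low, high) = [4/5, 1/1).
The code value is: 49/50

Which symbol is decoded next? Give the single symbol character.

Answer: b

Derivation:
Interval width = high − low = 1/1 − 4/5 = 1/5
Scaled code = (code − low) / width = (49/50 − 4/5) / 1/5 = 9/10
  a: [0/1, 2/5) 
  c: [2/5, 4/5) 
  b: [4/5, 1/1) ← scaled code falls here ✓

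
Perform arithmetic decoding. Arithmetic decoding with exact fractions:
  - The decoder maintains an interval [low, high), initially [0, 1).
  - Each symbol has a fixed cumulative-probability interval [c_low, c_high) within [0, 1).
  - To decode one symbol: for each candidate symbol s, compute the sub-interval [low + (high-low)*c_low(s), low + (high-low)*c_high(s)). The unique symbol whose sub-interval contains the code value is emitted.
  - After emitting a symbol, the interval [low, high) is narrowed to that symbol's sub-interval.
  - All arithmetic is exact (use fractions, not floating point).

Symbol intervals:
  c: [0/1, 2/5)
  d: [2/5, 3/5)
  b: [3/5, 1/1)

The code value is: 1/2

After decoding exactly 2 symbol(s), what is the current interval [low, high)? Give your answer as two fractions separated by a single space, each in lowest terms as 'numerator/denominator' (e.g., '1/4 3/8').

Answer: 12/25 13/25

Derivation:
Step 1: interval [0/1, 1/1), width = 1/1 - 0/1 = 1/1
  'c': [0/1 + 1/1*0/1, 0/1 + 1/1*2/5) = [0/1, 2/5)
  'd': [0/1 + 1/1*2/5, 0/1 + 1/1*3/5) = [2/5, 3/5) <- contains code 1/2
  'b': [0/1 + 1/1*3/5, 0/1 + 1/1*1/1) = [3/5, 1/1)
  emit 'd', narrow to [2/5, 3/5)
Step 2: interval [2/5, 3/5), width = 3/5 - 2/5 = 1/5
  'c': [2/5 + 1/5*0/1, 2/5 + 1/5*2/5) = [2/5, 12/25)
  'd': [2/5 + 1/5*2/5, 2/5 + 1/5*3/5) = [12/25, 13/25) <- contains code 1/2
  'b': [2/5 + 1/5*3/5, 2/5 + 1/5*1/1) = [13/25, 3/5)
  emit 'd', narrow to [12/25, 13/25)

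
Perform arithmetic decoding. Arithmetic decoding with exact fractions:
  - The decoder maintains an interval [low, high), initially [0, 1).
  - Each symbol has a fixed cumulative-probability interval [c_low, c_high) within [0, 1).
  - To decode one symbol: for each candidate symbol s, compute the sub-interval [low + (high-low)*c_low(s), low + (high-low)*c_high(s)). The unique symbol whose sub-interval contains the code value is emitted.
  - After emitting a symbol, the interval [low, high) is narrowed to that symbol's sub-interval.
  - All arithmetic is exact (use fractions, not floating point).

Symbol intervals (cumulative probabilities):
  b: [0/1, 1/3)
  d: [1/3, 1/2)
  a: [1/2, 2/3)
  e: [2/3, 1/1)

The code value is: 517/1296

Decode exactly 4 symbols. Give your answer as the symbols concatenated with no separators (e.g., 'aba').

Step 1: interval [0/1, 1/1), width = 1/1 - 0/1 = 1/1
  'b': [0/1 + 1/1*0/1, 0/1 + 1/1*1/3) = [0/1, 1/3)
  'd': [0/1 + 1/1*1/3, 0/1 + 1/1*1/2) = [1/3, 1/2) <- contains code 517/1296
  'a': [0/1 + 1/1*1/2, 0/1 + 1/1*2/3) = [1/2, 2/3)
  'e': [0/1 + 1/1*2/3, 0/1 + 1/1*1/1) = [2/3, 1/1)
  emit 'd', narrow to [1/3, 1/2)
Step 2: interval [1/3, 1/2), width = 1/2 - 1/3 = 1/6
  'b': [1/3 + 1/6*0/1, 1/3 + 1/6*1/3) = [1/3, 7/18)
  'd': [1/3 + 1/6*1/3, 1/3 + 1/6*1/2) = [7/18, 5/12) <- contains code 517/1296
  'a': [1/3 + 1/6*1/2, 1/3 + 1/6*2/3) = [5/12, 4/9)
  'e': [1/3 + 1/6*2/3, 1/3 + 1/6*1/1) = [4/9, 1/2)
  emit 'd', narrow to [7/18, 5/12)
Step 3: interval [7/18, 5/12), width = 5/12 - 7/18 = 1/36
  'b': [7/18 + 1/36*0/1, 7/18 + 1/36*1/3) = [7/18, 43/108)
  'd': [7/18 + 1/36*1/3, 7/18 + 1/36*1/2) = [43/108, 29/72) <- contains code 517/1296
  'a': [7/18 + 1/36*1/2, 7/18 + 1/36*2/3) = [29/72, 11/27)
  'e': [7/18 + 1/36*2/3, 7/18 + 1/36*1/1) = [11/27, 5/12)
  emit 'd', narrow to [43/108, 29/72)
Step 4: interval [43/108, 29/72), width = 29/72 - 43/108 = 1/216
  'b': [43/108 + 1/216*0/1, 43/108 + 1/216*1/3) = [43/108, 259/648) <- contains code 517/1296
  'd': [43/108 + 1/216*1/3, 43/108 + 1/216*1/2) = [259/648, 173/432)
  'a': [43/108 + 1/216*1/2, 43/108 + 1/216*2/3) = [173/432, 65/162)
  'e': [43/108 + 1/216*2/3, 43/108 + 1/216*1/1) = [65/162, 29/72)
  emit 'b', narrow to [43/108, 259/648)

Answer: dddb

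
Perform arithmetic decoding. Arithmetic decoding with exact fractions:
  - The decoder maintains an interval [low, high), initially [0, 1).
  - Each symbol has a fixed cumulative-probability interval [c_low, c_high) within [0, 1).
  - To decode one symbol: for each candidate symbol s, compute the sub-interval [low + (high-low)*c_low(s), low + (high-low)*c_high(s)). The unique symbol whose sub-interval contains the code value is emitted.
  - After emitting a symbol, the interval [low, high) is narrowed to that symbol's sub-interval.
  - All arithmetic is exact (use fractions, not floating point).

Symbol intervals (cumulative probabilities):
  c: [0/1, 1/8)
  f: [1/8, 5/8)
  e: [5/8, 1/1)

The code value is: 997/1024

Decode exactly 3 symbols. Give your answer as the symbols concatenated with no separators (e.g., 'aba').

Step 1: interval [0/1, 1/1), width = 1/1 - 0/1 = 1/1
  'c': [0/1 + 1/1*0/1, 0/1 + 1/1*1/8) = [0/1, 1/8)
  'f': [0/1 + 1/1*1/8, 0/1 + 1/1*5/8) = [1/8, 5/8)
  'e': [0/1 + 1/1*5/8, 0/1 + 1/1*1/1) = [5/8, 1/1) <- contains code 997/1024
  emit 'e', narrow to [5/8, 1/1)
Step 2: interval [5/8, 1/1), width = 1/1 - 5/8 = 3/8
  'c': [5/8 + 3/8*0/1, 5/8 + 3/8*1/8) = [5/8, 43/64)
  'f': [5/8 + 3/8*1/8, 5/8 + 3/8*5/8) = [43/64, 55/64)
  'e': [5/8 + 3/8*5/8, 5/8 + 3/8*1/1) = [55/64, 1/1) <- contains code 997/1024
  emit 'e', narrow to [55/64, 1/1)
Step 3: interval [55/64, 1/1), width = 1/1 - 55/64 = 9/64
  'c': [55/64 + 9/64*0/1, 55/64 + 9/64*1/8) = [55/64, 449/512)
  'f': [55/64 + 9/64*1/8, 55/64 + 9/64*5/8) = [449/512, 485/512)
  'e': [55/64 + 9/64*5/8, 55/64 + 9/64*1/1) = [485/512, 1/1) <- contains code 997/1024
  emit 'e', narrow to [485/512, 1/1)

Answer: eee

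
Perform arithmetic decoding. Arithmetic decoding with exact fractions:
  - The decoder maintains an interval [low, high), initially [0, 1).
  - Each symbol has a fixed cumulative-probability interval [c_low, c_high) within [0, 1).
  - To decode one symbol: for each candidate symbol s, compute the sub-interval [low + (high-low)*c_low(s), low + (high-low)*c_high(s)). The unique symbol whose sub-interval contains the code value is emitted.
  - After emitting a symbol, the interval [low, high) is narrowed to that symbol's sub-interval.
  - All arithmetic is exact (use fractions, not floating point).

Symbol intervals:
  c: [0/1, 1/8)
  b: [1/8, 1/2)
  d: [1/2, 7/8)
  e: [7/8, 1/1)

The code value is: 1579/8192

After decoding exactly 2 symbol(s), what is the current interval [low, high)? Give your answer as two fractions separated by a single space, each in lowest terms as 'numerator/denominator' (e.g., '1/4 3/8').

Answer: 11/64 5/16

Derivation:
Step 1: interval [0/1, 1/1), width = 1/1 - 0/1 = 1/1
  'c': [0/1 + 1/1*0/1, 0/1 + 1/1*1/8) = [0/1, 1/8)
  'b': [0/1 + 1/1*1/8, 0/1 + 1/1*1/2) = [1/8, 1/2) <- contains code 1579/8192
  'd': [0/1 + 1/1*1/2, 0/1 + 1/1*7/8) = [1/2, 7/8)
  'e': [0/1 + 1/1*7/8, 0/1 + 1/1*1/1) = [7/8, 1/1)
  emit 'b', narrow to [1/8, 1/2)
Step 2: interval [1/8, 1/2), width = 1/2 - 1/8 = 3/8
  'c': [1/8 + 3/8*0/1, 1/8 + 3/8*1/8) = [1/8, 11/64)
  'b': [1/8 + 3/8*1/8, 1/8 + 3/8*1/2) = [11/64, 5/16) <- contains code 1579/8192
  'd': [1/8 + 3/8*1/2, 1/8 + 3/8*7/8) = [5/16, 29/64)
  'e': [1/8 + 3/8*7/8, 1/8 + 3/8*1/1) = [29/64, 1/2)
  emit 'b', narrow to [11/64, 5/16)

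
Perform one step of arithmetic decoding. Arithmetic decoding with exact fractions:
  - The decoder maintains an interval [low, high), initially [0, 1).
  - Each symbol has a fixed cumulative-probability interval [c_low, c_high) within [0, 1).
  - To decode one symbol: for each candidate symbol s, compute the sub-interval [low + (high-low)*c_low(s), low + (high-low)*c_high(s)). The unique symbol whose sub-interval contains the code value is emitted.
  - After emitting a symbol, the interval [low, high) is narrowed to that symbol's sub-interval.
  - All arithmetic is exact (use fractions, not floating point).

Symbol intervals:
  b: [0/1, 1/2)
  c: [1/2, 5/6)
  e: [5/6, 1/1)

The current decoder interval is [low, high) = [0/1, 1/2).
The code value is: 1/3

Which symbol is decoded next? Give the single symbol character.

Answer: c

Derivation:
Interval width = high − low = 1/2 − 0/1 = 1/2
Scaled code = (code − low) / width = (1/3 − 0/1) / 1/2 = 2/3
  b: [0/1, 1/2) 
  c: [1/2, 5/6) ← scaled code falls here ✓
  e: [5/6, 1/1) 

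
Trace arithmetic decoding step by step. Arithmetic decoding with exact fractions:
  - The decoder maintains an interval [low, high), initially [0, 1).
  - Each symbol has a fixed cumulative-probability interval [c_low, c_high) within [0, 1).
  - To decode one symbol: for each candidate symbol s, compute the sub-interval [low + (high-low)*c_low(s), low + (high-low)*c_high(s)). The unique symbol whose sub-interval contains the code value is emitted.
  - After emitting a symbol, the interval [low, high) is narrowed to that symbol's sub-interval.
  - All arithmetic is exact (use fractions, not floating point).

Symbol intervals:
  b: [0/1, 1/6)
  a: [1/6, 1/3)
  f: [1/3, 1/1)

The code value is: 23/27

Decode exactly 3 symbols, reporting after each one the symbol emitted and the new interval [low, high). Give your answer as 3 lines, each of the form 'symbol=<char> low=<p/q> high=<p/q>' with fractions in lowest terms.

Answer: symbol=f low=1/3 high=1/1
symbol=f low=5/9 high=1/1
symbol=f low=19/27 high=1/1

Derivation:
Step 1: interval [0/1, 1/1), width = 1/1 - 0/1 = 1/1
  'b': [0/1 + 1/1*0/1, 0/1 + 1/1*1/6) = [0/1, 1/6)
  'a': [0/1 + 1/1*1/6, 0/1 + 1/1*1/3) = [1/6, 1/3)
  'f': [0/1 + 1/1*1/3, 0/1 + 1/1*1/1) = [1/3, 1/1) <- contains code 23/27
  emit 'f', narrow to [1/3, 1/1)
Step 2: interval [1/3, 1/1), width = 1/1 - 1/3 = 2/3
  'b': [1/3 + 2/3*0/1, 1/3 + 2/3*1/6) = [1/3, 4/9)
  'a': [1/3 + 2/3*1/6, 1/3 + 2/3*1/3) = [4/9, 5/9)
  'f': [1/3 + 2/3*1/3, 1/3 + 2/3*1/1) = [5/9, 1/1) <- contains code 23/27
  emit 'f', narrow to [5/9, 1/1)
Step 3: interval [5/9, 1/1), width = 1/1 - 5/9 = 4/9
  'b': [5/9 + 4/9*0/1, 5/9 + 4/9*1/6) = [5/9, 17/27)
  'a': [5/9 + 4/9*1/6, 5/9 + 4/9*1/3) = [17/27, 19/27)
  'f': [5/9 + 4/9*1/3, 5/9 + 4/9*1/1) = [19/27, 1/1) <- contains code 23/27
  emit 'f', narrow to [19/27, 1/1)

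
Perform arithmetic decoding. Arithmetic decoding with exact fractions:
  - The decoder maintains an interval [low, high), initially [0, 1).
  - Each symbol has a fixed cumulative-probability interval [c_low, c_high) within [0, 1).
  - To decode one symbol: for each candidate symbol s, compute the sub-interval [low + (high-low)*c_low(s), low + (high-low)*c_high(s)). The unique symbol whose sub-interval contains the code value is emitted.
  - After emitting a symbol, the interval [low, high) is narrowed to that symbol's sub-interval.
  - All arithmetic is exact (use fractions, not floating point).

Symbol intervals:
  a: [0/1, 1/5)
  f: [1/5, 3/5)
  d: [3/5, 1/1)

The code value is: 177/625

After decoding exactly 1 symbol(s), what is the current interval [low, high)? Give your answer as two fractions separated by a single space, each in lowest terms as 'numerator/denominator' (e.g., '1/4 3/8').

Step 1: interval [0/1, 1/1), width = 1/1 - 0/1 = 1/1
  'a': [0/1 + 1/1*0/1, 0/1 + 1/1*1/5) = [0/1, 1/5)
  'f': [0/1 + 1/1*1/5, 0/1 + 1/1*3/5) = [1/5, 3/5) <- contains code 177/625
  'd': [0/1 + 1/1*3/5, 0/1 + 1/1*1/1) = [3/5, 1/1)
  emit 'f', narrow to [1/5, 3/5)

Answer: 1/5 3/5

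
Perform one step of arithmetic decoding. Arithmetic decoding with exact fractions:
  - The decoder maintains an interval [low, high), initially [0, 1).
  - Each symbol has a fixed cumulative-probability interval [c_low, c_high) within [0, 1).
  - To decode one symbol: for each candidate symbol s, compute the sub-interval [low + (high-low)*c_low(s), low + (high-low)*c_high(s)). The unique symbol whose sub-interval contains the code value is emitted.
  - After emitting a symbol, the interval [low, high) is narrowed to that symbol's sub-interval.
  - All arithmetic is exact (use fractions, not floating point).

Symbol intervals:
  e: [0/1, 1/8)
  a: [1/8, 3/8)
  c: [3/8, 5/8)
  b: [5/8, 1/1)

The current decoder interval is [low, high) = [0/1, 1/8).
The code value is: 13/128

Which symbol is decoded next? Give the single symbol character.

Interval width = high − low = 1/8 − 0/1 = 1/8
Scaled code = (code − low) / width = (13/128 − 0/1) / 1/8 = 13/16
  e: [0/1, 1/8) 
  a: [1/8, 3/8) 
  c: [3/8, 5/8) 
  b: [5/8, 1/1) ← scaled code falls here ✓

Answer: b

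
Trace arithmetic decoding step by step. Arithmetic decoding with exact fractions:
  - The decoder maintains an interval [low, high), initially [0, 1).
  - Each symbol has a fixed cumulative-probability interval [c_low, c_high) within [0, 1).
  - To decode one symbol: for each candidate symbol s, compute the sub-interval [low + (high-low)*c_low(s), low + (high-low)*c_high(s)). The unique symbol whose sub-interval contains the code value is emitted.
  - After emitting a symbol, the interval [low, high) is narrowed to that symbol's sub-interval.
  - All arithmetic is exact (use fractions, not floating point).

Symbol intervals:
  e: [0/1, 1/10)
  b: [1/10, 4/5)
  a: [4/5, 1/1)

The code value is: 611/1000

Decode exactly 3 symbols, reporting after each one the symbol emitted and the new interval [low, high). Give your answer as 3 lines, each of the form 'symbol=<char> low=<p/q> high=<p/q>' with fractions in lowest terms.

Step 1: interval [0/1, 1/1), width = 1/1 - 0/1 = 1/1
  'e': [0/1 + 1/1*0/1, 0/1 + 1/1*1/10) = [0/1, 1/10)
  'b': [0/1 + 1/1*1/10, 0/1 + 1/1*4/5) = [1/10, 4/5) <- contains code 611/1000
  'a': [0/1 + 1/1*4/5, 0/1 + 1/1*1/1) = [4/5, 1/1)
  emit 'b', narrow to [1/10, 4/5)
Step 2: interval [1/10, 4/5), width = 4/5 - 1/10 = 7/10
  'e': [1/10 + 7/10*0/1, 1/10 + 7/10*1/10) = [1/10, 17/100)
  'b': [1/10 + 7/10*1/10, 1/10 + 7/10*4/5) = [17/100, 33/50) <- contains code 611/1000
  'a': [1/10 + 7/10*4/5, 1/10 + 7/10*1/1) = [33/50, 4/5)
  emit 'b', narrow to [17/100, 33/50)
Step 3: interval [17/100, 33/50), width = 33/50 - 17/100 = 49/100
  'e': [17/100 + 49/100*0/1, 17/100 + 49/100*1/10) = [17/100, 219/1000)
  'b': [17/100 + 49/100*1/10, 17/100 + 49/100*4/5) = [219/1000, 281/500)
  'a': [17/100 + 49/100*4/5, 17/100 + 49/100*1/1) = [281/500, 33/50) <- contains code 611/1000
  emit 'a', narrow to [281/500, 33/50)

Answer: symbol=b low=1/10 high=4/5
symbol=b low=17/100 high=33/50
symbol=a low=281/500 high=33/50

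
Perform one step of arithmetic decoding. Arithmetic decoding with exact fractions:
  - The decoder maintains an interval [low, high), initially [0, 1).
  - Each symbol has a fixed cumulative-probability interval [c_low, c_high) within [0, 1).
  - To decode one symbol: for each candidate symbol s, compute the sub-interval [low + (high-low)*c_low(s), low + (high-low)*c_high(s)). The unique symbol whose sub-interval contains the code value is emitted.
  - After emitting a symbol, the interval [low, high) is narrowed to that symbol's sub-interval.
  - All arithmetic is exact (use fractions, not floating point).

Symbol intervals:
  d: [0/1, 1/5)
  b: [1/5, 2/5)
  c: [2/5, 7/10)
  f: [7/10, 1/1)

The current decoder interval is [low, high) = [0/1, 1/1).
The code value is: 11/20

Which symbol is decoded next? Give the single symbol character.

Answer: c

Derivation:
Interval width = high − low = 1/1 − 0/1 = 1/1
Scaled code = (code − low) / width = (11/20 − 0/1) / 1/1 = 11/20
  d: [0/1, 1/5) 
  b: [1/5, 2/5) 
  c: [2/5, 7/10) ← scaled code falls here ✓
  f: [7/10, 1/1) 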